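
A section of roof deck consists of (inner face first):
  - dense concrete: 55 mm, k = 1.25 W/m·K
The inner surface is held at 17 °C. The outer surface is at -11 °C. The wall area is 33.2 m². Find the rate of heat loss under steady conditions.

Q ≈ 21100 W

Thermal resistances in series:
R_dense concrete = L/(kA) = 0.055/(1.25×33.2) = 0.001325 K/W
R_total = 0.001325 K/W
Q = ΔT / R_total = 28 / 0.001325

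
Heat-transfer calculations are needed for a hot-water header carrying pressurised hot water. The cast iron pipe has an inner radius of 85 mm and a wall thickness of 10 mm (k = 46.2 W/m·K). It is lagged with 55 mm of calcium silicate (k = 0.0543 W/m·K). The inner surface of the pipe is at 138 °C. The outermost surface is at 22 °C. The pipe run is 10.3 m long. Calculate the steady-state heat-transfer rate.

Q ≈ 892 W

Per-layer cylindrical resistances, series-summed:
R_cast iron pipe wall = ln(95/85)/(2π×46.2×10.3) = 3.72×10^-5 K/W
R_calcium silicate = ln(150/95)/(2π×0.0543×10.3) = 0.13 K/W
R_total = 0.13 K/W
Q = ΔT/R_total = 116/0.13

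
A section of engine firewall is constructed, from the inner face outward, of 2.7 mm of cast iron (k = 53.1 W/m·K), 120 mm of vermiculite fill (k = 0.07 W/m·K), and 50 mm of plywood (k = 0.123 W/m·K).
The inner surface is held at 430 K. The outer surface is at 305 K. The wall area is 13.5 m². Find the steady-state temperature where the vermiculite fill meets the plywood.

Treating each layer as a thermal resistance in series:
R_cast iron = L/(kA) = 0.0027/(53.1×13.5) = 3.766×10^-6 K/W
R_vermiculite fill = L/(kA) = 0.12/(0.07×13.5) = 0.127 K/W
R_plywood = L/(kA) = 0.05/(0.123×13.5) = 0.03011 K/W
R_total = 0.1571 K/W;  Q = ΔT/R_total = 125/0.1571 = 795.7 W
T_interface = T_inner − Q·ΣR(inner→interface) = 430 − 796×0.127

T ≈ 329 K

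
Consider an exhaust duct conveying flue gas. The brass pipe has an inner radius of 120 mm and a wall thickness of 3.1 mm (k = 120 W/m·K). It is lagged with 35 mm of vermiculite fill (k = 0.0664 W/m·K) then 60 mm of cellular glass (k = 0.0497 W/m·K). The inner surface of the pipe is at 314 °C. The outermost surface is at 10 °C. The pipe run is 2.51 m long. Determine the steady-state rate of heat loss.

Treating each annulus and film as a series resistance:
R_brass pipe wall = ln(123.1/120)/(2π×120×2.51) = 1.348×10^-5 K/W
R_vermiculite fill = ln(158.1/123.1)/(2π×0.0664×2.51) = 0.239 K/W
R_cellular glass = ln(218.1/158.1)/(2π×0.0497×2.51) = 0.4105 K/W
R_total = 0.6494 K/W
Q = ΔT/R_total = 304/0.6494

Q ≈ 468 W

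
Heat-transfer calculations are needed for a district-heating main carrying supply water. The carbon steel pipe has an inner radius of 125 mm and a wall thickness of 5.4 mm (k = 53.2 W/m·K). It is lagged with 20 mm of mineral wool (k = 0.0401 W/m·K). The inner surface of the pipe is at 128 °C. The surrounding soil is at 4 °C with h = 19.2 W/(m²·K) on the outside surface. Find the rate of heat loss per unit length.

Radial resistances (cylindrical: R_cond = ln(r_o/r_i)/(2πkL), R_conv = 1/(h·2πrL)):
R_carbon steel pipe wall = ln(130.4/125)/(2π×53.2×1) = 1.265×10^-4 K/W
R_mineral wool = ln(150.4/130.4)/(2π×0.0401×1) = 0.5663 K/W
R_outer film = 1/(h_o·2πr_oL) = 1/(19.2×2π×0.1504×1) = 0.05512 K/W
R_total = 0.6216 K/W
Q = ΔT/R_total = 124/0.6216

q′ ≈ 199 W/m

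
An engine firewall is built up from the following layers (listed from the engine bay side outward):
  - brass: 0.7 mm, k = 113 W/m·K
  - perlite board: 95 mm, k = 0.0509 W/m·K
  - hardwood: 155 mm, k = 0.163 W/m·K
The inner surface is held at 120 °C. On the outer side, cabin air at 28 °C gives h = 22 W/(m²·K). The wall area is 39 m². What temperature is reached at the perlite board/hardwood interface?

Series thermal resistances:
R_brass = L/(kA) = 0.0007/(113×39) = 1.588×10^-7 K/W
R_perlite board = L/(kA) = 0.095/(0.0509×39) = 0.04786 K/W
R_hardwood = L/(kA) = 0.155/(0.163×39) = 0.02438 K/W
R_outer film = 1/(h_o·A) = 1/(22×39) = 0.001166 K/W
R_total = 0.0734 K/W;  Q = ΔT/R_total = 92/0.0734 = 1253 W
T_interface = T_inner − Q·ΣR(inner→interface) = 120 − 1250×0.04786

T ≈ 60 °C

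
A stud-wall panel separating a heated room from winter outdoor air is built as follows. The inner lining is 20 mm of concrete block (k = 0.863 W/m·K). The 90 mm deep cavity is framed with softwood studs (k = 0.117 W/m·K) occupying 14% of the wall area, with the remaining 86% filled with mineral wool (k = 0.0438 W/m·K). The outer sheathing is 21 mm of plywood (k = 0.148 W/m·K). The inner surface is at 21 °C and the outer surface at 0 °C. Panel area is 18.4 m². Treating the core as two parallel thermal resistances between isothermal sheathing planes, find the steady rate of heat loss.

Sheathing layers in series; stud and cavity paths in parallel between them.
R_inner = 0.02/(0.863×18.4) = 0.00126 K/W
R_stud  = 0.09/(0.117×0.14×18.4) = 0.2986 K/W
R_cav   = 0.09/(0.0438×0.86×18.4) = 0.1299 K/W
1/R_core = 1/R_stud + 1/R_cav → R_core = 0.0905 K/W
R_outer = 0.021/(0.148×18.4) = 0.007712 K/W
R_total = 0.09947 K/W
Q = ΔT/R_total = 21/0.09947

Q ≈ 211 W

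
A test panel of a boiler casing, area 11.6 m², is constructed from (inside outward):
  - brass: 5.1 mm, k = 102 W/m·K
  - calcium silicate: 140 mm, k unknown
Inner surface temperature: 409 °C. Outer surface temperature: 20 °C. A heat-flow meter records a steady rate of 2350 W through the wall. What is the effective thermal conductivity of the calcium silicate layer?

Treating each layer as a thermal resistance in series:
R_brass = L/(kA) = 0.0051/(102×11.6) = 4.31×10^-6 K/W
Sum of known resistances R_other = 4.31×10^-6 K/W
Total R = ΔT/Q = 389/2350 = 0.1655 K/W
R_calcium silicate = R_total − R_other = 0.1655 K/W
k = L/(R·A) = 0.14/(0.1655×11.6)

k ≈ 0.0729 W/(m·K)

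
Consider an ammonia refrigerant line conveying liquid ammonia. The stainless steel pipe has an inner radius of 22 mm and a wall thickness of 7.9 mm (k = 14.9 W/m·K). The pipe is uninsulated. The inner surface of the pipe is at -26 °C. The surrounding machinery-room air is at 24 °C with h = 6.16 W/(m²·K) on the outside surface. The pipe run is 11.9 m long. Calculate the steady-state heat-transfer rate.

Per-layer cylindrical resistances, series-summed:
R_stainless steel pipe wall = ln(29.9/22)/(2π×14.9×11.9) = 2.754×10^-4 K/W
R_outer film = 1/(h_o·2πr_oL) = 1/(6.16×2π×0.0299×11.9) = 0.07261 K/W
R_total = 0.07289 K/W
Q = ΔT/R_total = 50/0.07289

Q ≈ 686 W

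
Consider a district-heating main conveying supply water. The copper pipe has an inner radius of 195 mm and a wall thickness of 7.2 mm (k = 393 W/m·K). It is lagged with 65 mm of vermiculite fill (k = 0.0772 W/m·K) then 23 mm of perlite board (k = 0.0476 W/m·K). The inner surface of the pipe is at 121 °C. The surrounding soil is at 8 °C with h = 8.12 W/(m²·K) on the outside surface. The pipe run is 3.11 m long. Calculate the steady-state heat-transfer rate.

For a radial system each layer contributes R = ln(r_out/r_in)/(2πkL); films add R = 1/(hA).
R_copper pipe wall = ln(202.2/195)/(2π×393×3.11) = 4.721×10^-6 K/W
R_vermiculite fill = ln(267.2/202.2)/(2π×0.0772×3.11) = 0.1848 K/W
R_perlite board = ln(290.2/267.2)/(2π×0.0476×3.11) = 0.08877 K/W
R_outer film = 1/(h_o·2πr_oL) = 1/(8.12×2π×0.2902×3.11) = 0.02172 K/W
R_total = 0.2953 K/W
Q = ΔT/R_total = 113/0.2953

Q ≈ 383 W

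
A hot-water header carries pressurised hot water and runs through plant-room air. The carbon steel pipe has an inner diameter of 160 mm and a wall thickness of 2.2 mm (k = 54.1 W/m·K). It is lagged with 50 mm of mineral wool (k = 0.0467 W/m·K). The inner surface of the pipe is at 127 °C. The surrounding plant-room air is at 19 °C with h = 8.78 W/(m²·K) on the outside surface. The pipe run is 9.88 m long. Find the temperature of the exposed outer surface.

T ≈ 27.4 °C

Treating each annulus and film as a series resistance:
R_carbon steel pipe wall = ln(82.2/80)/(2π×54.1×9.88) = 8.078×10^-6 K/W
R_mineral wool = ln(132.2/82.2)/(2π×0.0467×9.88) = 0.1639 K/W
R_outer film = 1/(h_o·2πr_oL) = 1/(8.78×2π×0.1322×9.88) = 0.01388 K/W
R_total = 0.1778 K/W
Q = ΔT/R_total = 108/0.1778
Q = 607 W
T_interface = T_inner − Q·ΣR(inner→interface) = 127 − 607×0.1639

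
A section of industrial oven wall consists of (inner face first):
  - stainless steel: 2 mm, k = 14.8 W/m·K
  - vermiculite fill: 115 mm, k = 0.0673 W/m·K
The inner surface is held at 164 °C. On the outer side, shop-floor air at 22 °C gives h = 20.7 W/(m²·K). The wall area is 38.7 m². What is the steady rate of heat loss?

Q ≈ 3130 W

Model the wall as resistances in series:
R_stainless steel = L/(kA) = 0.002/(14.8×38.7) = 3.492×10^-6 K/W
R_vermiculite fill = L/(kA) = 0.115/(0.0673×38.7) = 0.04415 K/W
R_outer film = 1/(h_o·A) = 1/(20.7×38.7) = 0.001248 K/W
R_total = 0.04541 K/W
Q = ΔT / R_total = 142 / 0.04541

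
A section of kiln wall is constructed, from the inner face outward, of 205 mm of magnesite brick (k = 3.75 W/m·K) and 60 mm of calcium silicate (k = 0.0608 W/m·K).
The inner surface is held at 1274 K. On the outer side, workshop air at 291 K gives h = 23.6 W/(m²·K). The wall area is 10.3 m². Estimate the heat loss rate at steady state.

Model the wall as resistances in series:
R_magnesite brick = L/(kA) = 0.205/(3.75×10.3) = 0.005307 K/W
R_calcium silicate = L/(kA) = 0.06/(0.0608×10.3) = 0.09581 K/W
R_outer film = 1/(h_o·A) = 1/(23.6×10.3) = 0.004114 K/W
R_total = 0.1052 K/W
Q = ΔT / R_total = 983 / 0.1052

Q ≈ 9340 W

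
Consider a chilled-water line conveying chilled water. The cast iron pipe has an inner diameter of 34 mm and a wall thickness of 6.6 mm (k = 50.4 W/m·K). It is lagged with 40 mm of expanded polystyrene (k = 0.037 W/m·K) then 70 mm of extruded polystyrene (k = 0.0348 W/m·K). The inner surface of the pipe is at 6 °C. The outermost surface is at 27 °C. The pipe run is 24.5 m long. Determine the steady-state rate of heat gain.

Q ≈ 67.2 W

For a radial system each layer contributes R = ln(r_out/r_in)/(2πkL); films add R = 1/(hA).
R_cast iron pipe wall = ln(23.6/17)/(2π×50.4×24.5) = 4.228×10^-5 K/W
R_expanded polystyrene = ln(63.6/23.6)/(2π×0.037×24.5) = 0.1741 K/W
R_extruded polystyrene = ln(133.6/63.6)/(2π×0.0348×24.5) = 0.1386 K/W
R_total = 0.3127 K/W
Q = ΔT/R_total = 21/0.3127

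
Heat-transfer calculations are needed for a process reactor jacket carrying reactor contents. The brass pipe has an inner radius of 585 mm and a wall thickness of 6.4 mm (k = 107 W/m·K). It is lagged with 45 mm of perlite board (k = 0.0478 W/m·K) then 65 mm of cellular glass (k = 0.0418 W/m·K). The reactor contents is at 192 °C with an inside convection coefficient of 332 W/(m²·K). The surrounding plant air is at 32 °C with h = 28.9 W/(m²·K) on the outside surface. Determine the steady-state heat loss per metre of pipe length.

Treating each annulus and film as a series resistance:
R_inner film = 1/(h_i·2πr₁L) = 1/(332×2π×0.585×1) = 8.195×10^-4 K/W
R_brass pipe wall = ln(591.4/585)/(2π×107×1) = 1.618×10^-5 K/W
R_perlite board = ln(636.4/591.4)/(2π×0.0478×1) = 0.2442 K/W
R_cellular glass = ln(701.4/636.4)/(2π×0.0418×1) = 0.3703 K/W
R_outer film = 1/(h_o·2πr_oL) = 1/(28.9×2π×0.7014×1) = 0.007852 K/W
R_total = 0.6231 K/W
Q = ΔT/R_total = 160/0.6231

q′ ≈ 257 W/m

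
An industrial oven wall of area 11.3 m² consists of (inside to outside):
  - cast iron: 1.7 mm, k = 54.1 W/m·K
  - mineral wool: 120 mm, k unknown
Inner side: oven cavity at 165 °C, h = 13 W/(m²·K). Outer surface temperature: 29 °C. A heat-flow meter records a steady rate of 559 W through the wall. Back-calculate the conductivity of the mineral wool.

k ≈ 0.0449 W/(m·K)

Model the wall as resistances in series:
R_inner film = 1/(h_i·A) = 1/(13×11.3) = 0.006807 K/W
R_cast iron = L/(kA) = 0.0017/(54.1×11.3) = 2.781×10^-6 K/W
Sum of known resistances R_other = 0.00681 K/W
Total R = ΔT/Q = 136/559 = 0.2433 K/W
R_mineral wool = R_total − R_other = 0.2365 K/W
k = L/(R·A) = 0.12/(0.2365×11.3)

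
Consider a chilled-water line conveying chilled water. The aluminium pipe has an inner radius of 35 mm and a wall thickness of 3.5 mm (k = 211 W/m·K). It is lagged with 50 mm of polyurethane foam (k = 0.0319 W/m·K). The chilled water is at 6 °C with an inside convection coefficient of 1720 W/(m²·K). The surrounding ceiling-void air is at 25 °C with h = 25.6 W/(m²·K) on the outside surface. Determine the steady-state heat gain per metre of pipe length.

q′ ≈ 4.5 W/m

Radial resistances (cylindrical: R_cond = ln(r_o/r_i)/(2πkL), R_conv = 1/(h·2πrL)):
R_inner film = 1/(h_i·2πr₁L) = 1/(1720×2π×0.035×1) = 0.002644 K/W
R_aluminium pipe wall = ln(38.5/35)/(2π×211×1) = 7.189×10^-5 K/W
R_polyurethane foam = ln(88.5/38.5)/(2π×0.0319×1) = 4.153 K/W
R_outer film = 1/(h_o·2πr_oL) = 1/(25.6×2π×0.0885×1) = 0.07025 K/W
R_total = 4.226 K/W
Q = ΔT/R_total = 19/4.226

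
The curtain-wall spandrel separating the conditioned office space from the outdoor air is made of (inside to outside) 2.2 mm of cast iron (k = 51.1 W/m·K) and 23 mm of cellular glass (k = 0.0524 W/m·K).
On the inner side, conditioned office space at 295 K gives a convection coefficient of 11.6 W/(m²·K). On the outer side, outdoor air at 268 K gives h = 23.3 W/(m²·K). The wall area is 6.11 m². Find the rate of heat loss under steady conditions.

Q ≈ 290 W

Thermal resistances in series:
R_inner film = 1/(h_i·A) = 1/(11.6×6.11) = 0.01411 K/W
R_cast iron = L/(kA) = 0.0022/(51.1×6.11) = 7.046×10^-6 K/W
R_cellular glass = L/(kA) = 0.023/(0.0524×6.11) = 0.07184 K/W
R_outer film = 1/(h_o·A) = 1/(23.3×6.11) = 0.007024 K/W
R_total = 0.09298 K/W
Q = ΔT / R_total = 27 / 0.09298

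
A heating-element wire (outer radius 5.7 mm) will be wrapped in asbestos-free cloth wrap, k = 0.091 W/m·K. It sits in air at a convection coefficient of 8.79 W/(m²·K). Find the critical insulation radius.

r_cr ≈ 10.4 mm

For a cylinder r_cr = k/h = 0.091/8.79
r_cr = 10.4 mm; since the bare radius (5.7 mm) is below r_cr, adding a thin layer of insulation will *increase* heat loss.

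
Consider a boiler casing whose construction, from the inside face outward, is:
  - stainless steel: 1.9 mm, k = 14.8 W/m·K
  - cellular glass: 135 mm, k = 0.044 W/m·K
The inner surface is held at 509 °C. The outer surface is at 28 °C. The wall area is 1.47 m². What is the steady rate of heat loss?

Thermal resistances in series:
R_stainless steel = L/(kA) = 0.0019/(14.8×1.47) = 8.733×10^-5 K/W
R_cellular glass = L/(kA) = 0.135/(0.044×1.47) = 2.087 K/W
R_total = 2.087 K/W
Q = ΔT / R_total = 481 / 2.087

Q ≈ 230 W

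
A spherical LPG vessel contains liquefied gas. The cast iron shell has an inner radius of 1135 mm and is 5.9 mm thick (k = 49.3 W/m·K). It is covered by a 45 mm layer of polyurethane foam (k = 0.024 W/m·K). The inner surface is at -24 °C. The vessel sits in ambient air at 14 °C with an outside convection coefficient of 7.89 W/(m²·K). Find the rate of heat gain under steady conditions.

Each spherical layer contributes R = (1/r_i − 1/r_o)/(4πk):
R_cast iron shell = (1/1.135 − 1/1.1409)/(4π×49.3) = 7.354×10^-6 K/W
R_polyurethane foam = (1/1.1409 − 1/1.1859)/(4π×0.024) = 0.1103 K/W
R_outer film = 1/(h·4πr_o²) = 1/(7.89×4π×1.1859²) = 0.007172 K/W
R_total = 0.1175 K/W
Q = ΔT/R_total = 38/0.1175

Q ≈ 324 W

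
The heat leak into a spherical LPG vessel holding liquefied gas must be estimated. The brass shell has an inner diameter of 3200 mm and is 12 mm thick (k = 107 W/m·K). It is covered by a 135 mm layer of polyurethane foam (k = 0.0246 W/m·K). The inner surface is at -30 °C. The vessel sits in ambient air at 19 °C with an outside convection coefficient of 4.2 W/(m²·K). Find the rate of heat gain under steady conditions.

Spherical conduction: R = (1/r_in − 1/r_out)/(4πk) per layer; series-sum.
R_brass shell = (1/1.6 − 1/1.612)/(4π×107) = 3.46×10^-6 K/W
R_polyurethane foam = (1/1.612 − 1/1.747)/(4π×0.0246) = 0.1551 K/W
R_outer film = 1/(h·4πr_o²) = 1/(4.2×4π×1.747²) = 0.006208 K/W
R_total = 0.1613 K/W
Q = ΔT/R_total = 49/0.1613

Q ≈ 304 W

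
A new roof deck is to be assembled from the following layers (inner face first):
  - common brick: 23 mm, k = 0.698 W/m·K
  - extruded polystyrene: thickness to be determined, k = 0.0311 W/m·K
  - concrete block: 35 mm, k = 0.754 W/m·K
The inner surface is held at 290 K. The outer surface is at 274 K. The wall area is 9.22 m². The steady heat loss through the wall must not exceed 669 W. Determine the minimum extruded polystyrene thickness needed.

Treating each layer as a thermal resistance in series:
R_common brick = L/(kA) = 0.023/(0.698×9.22) = 0.003574 K/W
R_concrete block = L/(kA) = 0.035/(0.754×9.22) = 0.005035 K/W
Sum of the known resistances R_other = 0.008609 K/W
Required total resistance R_tot = ΔT/Q_allow = 16/669 = 0.02392 K/W
R_extruded polystyrene = R_tot − R_other = 0.01531 K/W
L = R·k·A = 0.01531×0.0311×9.22

L ≈ 4.39 mm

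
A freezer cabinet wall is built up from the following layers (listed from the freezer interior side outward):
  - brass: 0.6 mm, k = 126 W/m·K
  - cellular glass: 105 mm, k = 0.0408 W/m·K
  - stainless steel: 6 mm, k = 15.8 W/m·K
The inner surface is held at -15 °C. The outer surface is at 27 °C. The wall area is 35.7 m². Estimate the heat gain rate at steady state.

Series thermal resistances:
R_brass = L/(kA) = 0.0006/(126×35.7) = 1.334×10^-7 K/W
R_cellular glass = L/(kA) = 0.105/(0.0408×35.7) = 0.07209 K/W
R_stainless steel = L/(kA) = 0.006/(15.8×35.7) = 1.064×10^-5 K/W
R_total = 0.0721 K/W
Q = ΔT / R_total = 42 / 0.0721

Q ≈ 583 W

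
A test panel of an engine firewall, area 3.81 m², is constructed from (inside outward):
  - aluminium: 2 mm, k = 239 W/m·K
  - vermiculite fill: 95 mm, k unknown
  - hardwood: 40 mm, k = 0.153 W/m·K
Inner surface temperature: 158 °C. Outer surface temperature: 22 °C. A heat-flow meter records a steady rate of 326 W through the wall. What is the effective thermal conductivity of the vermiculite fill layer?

k ≈ 0.0715 W/(m·K)

Treating each layer as a thermal resistance in series:
R_aluminium = L/(kA) = 0.002/(239×3.81) = 2.196×10^-6 K/W
R_hardwood = L/(kA) = 0.04/(0.153×3.81) = 0.06862 K/W
Sum of known resistances R_other = 0.06862 K/W
Total R = ΔT/Q = 136/326 = 0.4172 K/W
R_vermiculite fill = R_total − R_other = 0.3486 K/W
k = L/(R·A) = 0.095/(0.3486×3.81)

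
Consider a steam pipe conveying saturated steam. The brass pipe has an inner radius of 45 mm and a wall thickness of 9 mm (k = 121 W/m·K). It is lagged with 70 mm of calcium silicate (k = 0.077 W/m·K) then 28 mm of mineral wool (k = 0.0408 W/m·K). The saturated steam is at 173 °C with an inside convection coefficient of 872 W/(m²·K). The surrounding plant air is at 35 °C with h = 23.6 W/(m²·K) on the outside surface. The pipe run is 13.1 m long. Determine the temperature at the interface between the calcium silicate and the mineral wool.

Radial resistances (cylindrical: R_cond = ln(r_o/r_i)/(2πkL), R_conv = 1/(h·2πrL)):
R_inner film = 1/(h_i·2πr₁L) = 1/(872×2π×0.045×13.1) = 3.096×10^-4 K/W
R_brass pipe wall = ln(54/45)/(2π×121×13.1) = 1.831×10^-5 K/W
R_calcium silicate = ln(124/54)/(2π×0.077×13.1) = 0.1312 K/W
R_mineral wool = ln(152/124)/(2π×0.0408×13.1) = 0.06063 K/W
R_outer film = 1/(h_o·2πr_oL) = 1/(23.6×2π×0.152×13.1) = 0.003387 K/W
R_total = 0.1955 K/W
Q = ΔT/R_total = 138/0.1955
Q = 706 W
T_interface = T_inner − Q·ΣR(inner→interface) = 173 − 706×0.1315

T ≈ 80.2 °C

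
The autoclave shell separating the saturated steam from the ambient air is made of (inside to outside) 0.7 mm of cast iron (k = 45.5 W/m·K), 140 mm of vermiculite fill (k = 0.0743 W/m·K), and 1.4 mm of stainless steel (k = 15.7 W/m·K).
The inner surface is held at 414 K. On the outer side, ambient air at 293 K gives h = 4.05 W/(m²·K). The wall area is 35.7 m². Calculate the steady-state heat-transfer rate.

Q ≈ 2030 W

Model the wall as resistances in series:
R_cast iron = L/(kA) = 0.0007/(45.5×35.7) = 4.309×10^-7 K/W
R_vermiculite fill = L/(kA) = 0.14/(0.0743×35.7) = 0.05278 K/W
R_stainless steel = L/(kA) = 0.0014/(15.7×35.7) = 2.498×10^-6 K/W
R_outer film = 1/(h_o·A) = 1/(4.05×35.7) = 0.006916 K/W
R_total = 0.0597 K/W
Q = ΔT / R_total = 121 / 0.0597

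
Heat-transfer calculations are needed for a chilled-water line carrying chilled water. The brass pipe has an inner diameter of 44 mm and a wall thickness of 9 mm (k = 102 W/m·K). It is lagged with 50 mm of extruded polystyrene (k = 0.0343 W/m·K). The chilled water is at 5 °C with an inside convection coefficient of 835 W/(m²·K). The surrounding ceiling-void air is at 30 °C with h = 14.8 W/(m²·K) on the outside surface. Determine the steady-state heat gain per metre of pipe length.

Radial resistances (cylindrical: R_cond = ln(r_o/r_i)/(2πkL), R_conv = 1/(h·2πrL)):
R_inner film = 1/(h_i·2πr₁L) = 1/(835×2π×0.022×1) = 0.008664 K/W
R_brass pipe wall = ln(31/22)/(2π×102×1) = 5.351×10^-4 K/W
R_extruded polystyrene = ln(81/31)/(2π×0.0343×1) = 4.457 K/W
R_outer film = 1/(h_o·2πr_oL) = 1/(14.8×2π×0.081×1) = 0.1328 K/W
R_total = 4.599 K/W
Q = ΔT/R_total = 25/4.599

q′ ≈ 5.44 W/m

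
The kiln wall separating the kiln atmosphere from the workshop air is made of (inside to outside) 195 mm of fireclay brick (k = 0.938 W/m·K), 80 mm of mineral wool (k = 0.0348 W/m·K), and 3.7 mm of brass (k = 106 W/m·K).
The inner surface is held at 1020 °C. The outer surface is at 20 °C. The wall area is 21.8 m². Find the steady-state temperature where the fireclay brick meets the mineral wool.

Model the wall as resistances in series:
R_fireclay brick = L/(kA) = 0.195/(0.938×21.8) = 0.009536 K/W
R_mineral wool = L/(kA) = 0.08/(0.0348×21.8) = 0.1055 K/W
R_brass = L/(kA) = 0.0037/(106×21.8) = 1.601×10^-6 K/W
R_total = 0.115 K/W;  Q = ΔT/R_total = 1000/0.115 = 8696 W
T_interface = T_inner − Q·ΣR(inner→interface) = 1020 − 8700×0.009536

T ≈ 937 °C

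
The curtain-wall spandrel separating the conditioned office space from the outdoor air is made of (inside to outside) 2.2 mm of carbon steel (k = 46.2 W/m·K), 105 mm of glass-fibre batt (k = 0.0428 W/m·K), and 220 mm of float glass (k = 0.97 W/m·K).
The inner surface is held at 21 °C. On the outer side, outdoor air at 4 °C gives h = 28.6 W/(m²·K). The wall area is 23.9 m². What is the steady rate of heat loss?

Treating each layer as a thermal resistance in series:
R_carbon steel = L/(kA) = 0.0022/(46.2×23.9) = 1.992×10^-6 K/W
R_glass-fibre batt = L/(kA) = 0.105/(0.0428×23.9) = 0.1026 K/W
R_float glass = L/(kA) = 0.22/(0.97×23.9) = 0.00949 K/W
R_outer film = 1/(h_o·A) = 1/(28.6×23.9) = 0.001463 K/W
R_total = 0.1136 K/W
Q = ΔT / R_total = 17 / 0.1136

Q ≈ 150 W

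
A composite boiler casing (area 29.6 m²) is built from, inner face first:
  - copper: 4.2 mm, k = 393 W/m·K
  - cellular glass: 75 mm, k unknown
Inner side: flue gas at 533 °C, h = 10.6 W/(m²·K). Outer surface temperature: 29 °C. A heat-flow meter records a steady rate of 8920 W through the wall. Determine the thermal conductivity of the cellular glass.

k ≈ 0.0475 W/(m·K)

Thermal resistances in series:
R_inner film = 1/(h_i·A) = 1/(10.6×29.6) = 0.003187 K/W
R_copper = L/(kA) = 0.0042/(393×29.6) = 3.61×10^-7 K/W
Sum of known resistances R_other = 0.003188 K/W
Total R = ΔT/Q = 504/8920 = 0.0565 K/W
R_cellular glass = R_total − R_other = 0.05331 K/W
k = L/(R·A) = 0.075/(0.05331×29.6)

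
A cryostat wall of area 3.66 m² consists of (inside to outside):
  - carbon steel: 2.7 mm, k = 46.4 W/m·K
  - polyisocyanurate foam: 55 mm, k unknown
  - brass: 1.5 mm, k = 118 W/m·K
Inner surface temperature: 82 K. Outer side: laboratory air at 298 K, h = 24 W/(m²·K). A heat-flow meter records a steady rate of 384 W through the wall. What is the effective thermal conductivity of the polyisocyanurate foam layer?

Using the resistance-network approach (series):
R_carbon steel = L/(kA) = 0.0027/(46.4×3.66) = 1.59×10^-5 K/W
R_brass = L/(kA) = 0.0015/(118×3.66) = 3.473×10^-6 K/W
R_outer film = 1/(h_o·A) = 1/(24×3.66) = 0.01138 K/W
Sum of known resistances R_other = 0.0114 K/W
Total R = ΔT/Q = 216/384 = 0.5625 K/W
R_polyisocyanurate foam = R_total − R_other = 0.5511 K/W
k = L/(R·A) = 0.055/(0.5511×3.66)

k ≈ 0.0273 W/(m·K)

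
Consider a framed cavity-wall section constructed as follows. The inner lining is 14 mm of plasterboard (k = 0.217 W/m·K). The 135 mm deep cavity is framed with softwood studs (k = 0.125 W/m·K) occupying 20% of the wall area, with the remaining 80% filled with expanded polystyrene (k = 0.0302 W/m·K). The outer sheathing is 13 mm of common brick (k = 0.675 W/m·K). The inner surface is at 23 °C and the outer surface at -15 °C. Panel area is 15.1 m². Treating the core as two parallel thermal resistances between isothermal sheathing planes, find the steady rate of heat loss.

Sheathing layers in series; stud and cavity paths in parallel between them.
R_inner = 0.014/(0.217×15.1) = 0.004273 K/W
R_stud  = 0.135/(0.125×0.2×15.1) = 0.3576 K/W
R_cav   = 0.135/(0.0302×0.8×15.1) = 0.37 K/W
1/R_core = 1/R_stud + 1/R_cav → R_core = 0.1819 K/W
R_outer = 0.013/(0.675×15.1) = 0.001275 K/W
R_total = 0.1874 K/W
Q = ΔT/R_total = 38/0.1874

Q ≈ 203 W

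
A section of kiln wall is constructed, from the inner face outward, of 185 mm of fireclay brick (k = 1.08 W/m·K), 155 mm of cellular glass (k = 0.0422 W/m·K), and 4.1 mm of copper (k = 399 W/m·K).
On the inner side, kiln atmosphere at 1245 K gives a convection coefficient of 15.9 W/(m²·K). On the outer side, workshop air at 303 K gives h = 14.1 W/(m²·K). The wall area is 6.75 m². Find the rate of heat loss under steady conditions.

Using the resistance-network approach (series):
R_inner film = 1/(h_i·A) = 1/(15.9×6.75) = 0.009317 K/W
R_fireclay brick = L/(kA) = 0.185/(1.08×6.75) = 0.02538 K/W
R_cellular glass = L/(kA) = 0.155/(0.0422×6.75) = 0.5441 K/W
R_copper = L/(kA) = 0.0041/(399×6.75) = 1.522×10^-6 K/W
R_outer film = 1/(h_o·A) = 1/(14.1×6.75) = 0.01051 K/W
R_total = 0.5893 K/W
Q = ΔT / R_total = 942 / 0.5893

Q ≈ 1600 W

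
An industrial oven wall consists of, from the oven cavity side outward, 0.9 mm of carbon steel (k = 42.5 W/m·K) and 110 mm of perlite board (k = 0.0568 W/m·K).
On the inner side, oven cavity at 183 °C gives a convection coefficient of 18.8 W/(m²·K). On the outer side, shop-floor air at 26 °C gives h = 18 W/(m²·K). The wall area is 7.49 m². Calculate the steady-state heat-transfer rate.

Q ≈ 575 W

Series thermal resistances:
R_inner film = 1/(h_i·A) = 1/(18.8×7.49) = 0.007102 K/W
R_carbon steel = L/(kA) = 0.0009/(42.5×7.49) = 2.827×10^-6 K/W
R_perlite board = L/(kA) = 0.11/(0.0568×7.49) = 0.2586 K/W
R_outer film = 1/(h_o·A) = 1/(18×7.49) = 0.007417 K/W
R_total = 0.2731 K/W
Q = ΔT / R_total = 157 / 0.2731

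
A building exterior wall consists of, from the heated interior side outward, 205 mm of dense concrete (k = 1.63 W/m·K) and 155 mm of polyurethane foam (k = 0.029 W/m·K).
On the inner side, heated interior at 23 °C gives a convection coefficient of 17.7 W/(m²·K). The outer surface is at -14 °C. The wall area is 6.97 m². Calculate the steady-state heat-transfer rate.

Using the resistance-network approach (series):
R_inner film = 1/(h_i·A) = 1/(17.7×6.97) = 0.008106 K/W
R_dense concrete = L/(kA) = 0.205/(1.63×6.97) = 0.01804 K/W
R_polyurethane foam = L/(kA) = 0.155/(0.029×6.97) = 0.7668 K/W
R_total = 0.793 K/W
Q = ΔT / R_total = 37 / 0.793

Q ≈ 46.7 W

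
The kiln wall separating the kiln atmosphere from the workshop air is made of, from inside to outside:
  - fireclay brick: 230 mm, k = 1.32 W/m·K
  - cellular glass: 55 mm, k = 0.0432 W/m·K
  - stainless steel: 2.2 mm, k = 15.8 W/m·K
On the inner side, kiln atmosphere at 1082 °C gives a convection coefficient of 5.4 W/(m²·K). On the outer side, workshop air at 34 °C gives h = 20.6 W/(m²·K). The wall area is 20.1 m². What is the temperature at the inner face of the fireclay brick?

T ≈ 967 °C

Using the resistance-network approach (series):
R_inner film = 1/(h_i·A) = 1/(5.4×20.1) = 0.009213 K/W
R_fireclay brick = L/(kA) = 0.23/(1.32×20.1) = 0.008669 K/W
R_cellular glass = L/(kA) = 0.055/(0.0432×20.1) = 0.06334 K/W
R_stainless steel = L/(kA) = 0.0022/(15.8×20.1) = 6.927×10^-6 K/W
R_outer film = 1/(h_o·A) = 1/(20.6×20.1) = 0.002415 K/W
R_total = 0.08364 K/W;  Q = ΔT/R_total = 1048/0.08364 = 12530 W
T_interface = T_inner − Q·ΣR(inner→interface) = 1082 − 12500×0.009213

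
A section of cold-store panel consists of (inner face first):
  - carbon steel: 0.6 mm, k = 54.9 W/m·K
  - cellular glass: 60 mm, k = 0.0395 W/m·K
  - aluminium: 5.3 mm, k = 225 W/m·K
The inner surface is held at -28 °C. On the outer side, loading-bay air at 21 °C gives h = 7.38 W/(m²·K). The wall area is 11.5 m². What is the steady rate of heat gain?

Q ≈ 341 W

Thermal resistances in series:
R_carbon steel = L/(kA) = 0.0006/(54.9×11.5) = 9.503×10^-7 K/W
R_cellular glass = L/(kA) = 0.06/(0.0395×11.5) = 0.1321 K/W
R_aluminium = L/(kA) = 0.0053/(225×11.5) = 2.048×10^-6 K/W
R_outer film = 1/(h_o·A) = 1/(7.38×11.5) = 0.01178 K/W
R_total = 0.1439 K/W
Q = ΔT / R_total = 49 / 0.1439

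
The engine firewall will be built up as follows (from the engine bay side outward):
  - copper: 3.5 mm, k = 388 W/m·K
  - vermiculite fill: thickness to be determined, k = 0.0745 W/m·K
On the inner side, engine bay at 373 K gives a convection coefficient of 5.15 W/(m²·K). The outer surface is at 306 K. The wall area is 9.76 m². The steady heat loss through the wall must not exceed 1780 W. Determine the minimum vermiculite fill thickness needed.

Treating each layer as a thermal resistance in series:
R_inner film = 1/(h_i·A) = 1/(5.15×9.76) = 0.01989 K/W
R_copper = L/(kA) = 0.0035/(388×9.76) = 9.242×10^-7 K/W
Sum of the known resistances R_other = 0.0199 K/W
Required total resistance R_tot = ΔT/Q_allow = 67/1780 = 0.03764 K/W
R_vermiculite fill = R_tot − R_other = 0.01774 K/W
L = R·k·A = 0.01774×0.0745×9.76

L ≈ 12.9 mm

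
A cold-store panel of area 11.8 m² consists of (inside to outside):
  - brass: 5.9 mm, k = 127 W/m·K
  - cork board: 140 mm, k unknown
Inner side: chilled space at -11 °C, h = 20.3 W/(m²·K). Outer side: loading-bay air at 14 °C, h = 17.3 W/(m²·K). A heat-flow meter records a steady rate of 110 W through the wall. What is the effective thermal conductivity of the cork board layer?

k ≈ 0.0544 W/(m·K)

Treating each layer as a thermal resistance in series:
R_inner film = 1/(h_i·A) = 1/(20.3×11.8) = 0.004175 K/W
R_brass = L/(kA) = 0.0059/(127×11.8) = 3.937×10^-6 K/W
R_outer film = 1/(h_o·A) = 1/(17.3×11.8) = 0.004899 K/W
Sum of known resistances R_other = 0.009077 K/W
Total R = ΔT/Q = 25/110 = 0.2273 K/W
R_cork board = R_total − R_other = 0.2182 K/W
k = L/(R·A) = 0.14/(0.2182×11.8)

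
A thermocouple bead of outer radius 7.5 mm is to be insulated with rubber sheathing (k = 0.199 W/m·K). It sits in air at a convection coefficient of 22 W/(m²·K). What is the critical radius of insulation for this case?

r_cr ≈ 18.1 mm

For a sphere r_cr = 2k/h = 2×0.199/22
r_cr = 18.1 mm; since the bare radius (7.5 mm) is below r_cr, adding a thin layer of insulation will *increase* heat loss.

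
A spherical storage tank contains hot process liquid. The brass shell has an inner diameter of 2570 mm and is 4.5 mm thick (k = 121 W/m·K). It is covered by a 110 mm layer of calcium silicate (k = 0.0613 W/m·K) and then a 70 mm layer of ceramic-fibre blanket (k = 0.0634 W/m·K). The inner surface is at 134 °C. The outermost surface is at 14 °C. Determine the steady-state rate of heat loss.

Radial (spherical) resistances in series:
R_brass shell = (1/1.285 − 1/1.2895)/(4π×121) = 1.786×10^-6 K/W
R_calcium silicate = (1/1.2895 − 1/1.3995)/(4π×0.0613) = 0.07913 K/W
R_ceramic-fibre blanket = (1/1.3995 − 1/1.4695)/(4π×0.0634) = 0.04272 K/W
R_total = 0.1219 K/W
Q = ΔT/R_total = 120/0.1219

Q ≈ 985 W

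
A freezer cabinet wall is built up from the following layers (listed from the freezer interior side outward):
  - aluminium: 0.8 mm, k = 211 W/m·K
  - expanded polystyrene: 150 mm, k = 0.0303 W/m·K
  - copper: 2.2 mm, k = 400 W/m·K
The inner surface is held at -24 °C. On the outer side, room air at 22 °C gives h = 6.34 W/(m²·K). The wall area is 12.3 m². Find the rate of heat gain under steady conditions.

Using the resistance-network approach (series):
R_aluminium = L/(kA) = 0.0008/(211×12.3) = 3.082×10^-7 K/W
R_expanded polystyrene = L/(kA) = 0.15/(0.0303×12.3) = 0.4025 K/W
R_copper = L/(kA) = 0.0022/(400×12.3) = 4.472×10^-7 K/W
R_outer film = 1/(h_o·A) = 1/(6.34×12.3) = 0.01282 K/W
R_total = 0.4153 K/W
Q = ΔT / R_total = 46 / 0.4153

Q ≈ 111 W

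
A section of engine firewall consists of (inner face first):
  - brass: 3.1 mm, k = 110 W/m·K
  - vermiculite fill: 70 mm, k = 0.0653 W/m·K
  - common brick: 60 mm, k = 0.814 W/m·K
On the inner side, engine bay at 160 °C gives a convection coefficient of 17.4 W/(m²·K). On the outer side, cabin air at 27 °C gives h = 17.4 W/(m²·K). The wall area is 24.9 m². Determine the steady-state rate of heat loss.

Thermal resistances in series:
R_inner film = 1/(h_i·A) = 1/(17.4×24.9) = 0.002308 K/W
R_brass = L/(kA) = 0.0031/(110×24.9) = 1.132×10^-6 K/W
R_vermiculite fill = L/(kA) = 0.07/(0.0653×24.9) = 0.04305 K/W
R_common brick = L/(kA) = 0.06/(0.814×24.9) = 0.00296 K/W
R_outer film = 1/(h_o·A) = 1/(17.4×24.9) = 0.002308 K/W
R_total = 0.05063 K/W
Q = ΔT / R_total = 133 / 0.05063

Q ≈ 2630 W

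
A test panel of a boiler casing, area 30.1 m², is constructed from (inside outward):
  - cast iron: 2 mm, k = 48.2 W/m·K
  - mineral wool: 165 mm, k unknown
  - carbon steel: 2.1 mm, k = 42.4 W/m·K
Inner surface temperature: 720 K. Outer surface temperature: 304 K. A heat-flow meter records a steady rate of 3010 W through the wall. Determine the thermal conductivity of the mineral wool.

Series thermal resistances:
R_cast iron = L/(kA) = 0.002/(48.2×30.1) = 1.379×10^-6 K/W
R_carbon steel = L/(kA) = 0.0021/(42.4×30.1) = 1.645×10^-6 K/W
Sum of known resistances R_other = 3.024×10^-6 K/W
Total R = ΔT/Q = 416/3010 = 0.1382 K/W
R_mineral wool = R_total − R_other = 0.1382 K/W
k = L/(R·A) = 0.165/(0.1382×30.1)

k ≈ 0.0397 W/(m·K)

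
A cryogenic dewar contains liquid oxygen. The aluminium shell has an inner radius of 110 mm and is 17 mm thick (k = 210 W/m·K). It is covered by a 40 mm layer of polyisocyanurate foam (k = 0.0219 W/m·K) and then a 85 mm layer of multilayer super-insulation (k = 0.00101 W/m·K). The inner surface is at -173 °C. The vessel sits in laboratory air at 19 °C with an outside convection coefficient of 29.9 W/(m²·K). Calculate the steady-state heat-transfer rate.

Q ≈ 1.16 W

For a spherical shell R = (1/r₁ − 1/r₂)/(4πk); film R = 1/(h·4πr²). In series:
R_aluminium shell = (1/0.11 − 1/0.127)/(4π×210) = 4.611×10^-4 K/W
R_polyisocyanurate foam = (1/0.127 − 1/0.167)/(4π×0.0219) = 6.853 K/W
R_multilayer super-insulation = (1/0.167 − 1/0.252)/(4π×0.00101) = 159.1 K/W
R_outer film = 1/(h·4πr_o²) = 1/(29.9×4π×0.252²) = 0.04191 K/W
R_total = 166 K/W
Q = ΔT/R_total = 192/166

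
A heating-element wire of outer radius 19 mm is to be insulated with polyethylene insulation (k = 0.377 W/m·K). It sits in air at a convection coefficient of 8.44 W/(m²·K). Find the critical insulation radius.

For a cylinder r_cr = k/h = 0.377/8.44
r_cr = 44.7 mm; since the bare radius (19 mm) is below r_cr, adding a thin layer of insulation will *increase* heat loss.

r_cr ≈ 44.7 mm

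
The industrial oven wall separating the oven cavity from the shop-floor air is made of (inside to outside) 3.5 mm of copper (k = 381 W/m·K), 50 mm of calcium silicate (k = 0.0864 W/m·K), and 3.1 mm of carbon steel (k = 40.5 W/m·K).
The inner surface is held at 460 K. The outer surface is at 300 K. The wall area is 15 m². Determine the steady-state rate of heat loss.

Q ≈ 4150 W

Treating each layer as a thermal resistance in series:
R_copper = L/(kA) = 0.0035/(381×15) = 6.124×10^-7 K/W
R_calcium silicate = L/(kA) = 0.05/(0.0864×15) = 0.03858 K/W
R_carbon steel = L/(kA) = 0.0031/(40.5×15) = 5.103×10^-6 K/W
R_total = 0.03859 K/W
Q = ΔT / R_total = 160 / 0.03859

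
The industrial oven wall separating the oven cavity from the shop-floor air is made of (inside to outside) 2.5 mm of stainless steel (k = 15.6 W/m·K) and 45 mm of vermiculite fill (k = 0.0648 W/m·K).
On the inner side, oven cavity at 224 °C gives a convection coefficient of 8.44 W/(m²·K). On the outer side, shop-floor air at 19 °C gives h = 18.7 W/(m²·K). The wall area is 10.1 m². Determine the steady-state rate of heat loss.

Q ≈ 2390 W

Using the resistance-network approach (series):
R_inner film = 1/(h_i·A) = 1/(8.44×10.1) = 0.01173 K/W
R_stainless steel = L/(kA) = 0.0025/(15.6×10.1) = 1.587×10^-5 K/W
R_vermiculite fill = L/(kA) = 0.045/(0.0648×10.1) = 0.06876 K/W
R_outer film = 1/(h_o·A) = 1/(18.7×10.1) = 0.005295 K/W
R_total = 0.0858 K/W
Q = ΔT / R_total = 205 / 0.0858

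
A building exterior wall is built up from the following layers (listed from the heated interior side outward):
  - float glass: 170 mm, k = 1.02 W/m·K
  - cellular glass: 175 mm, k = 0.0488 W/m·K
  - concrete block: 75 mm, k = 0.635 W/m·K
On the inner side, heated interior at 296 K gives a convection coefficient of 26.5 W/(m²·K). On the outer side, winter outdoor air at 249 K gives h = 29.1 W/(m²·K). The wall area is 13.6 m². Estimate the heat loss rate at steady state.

Q ≈ 162 W

Model the wall as resistances in series:
R_inner film = 1/(h_i·A) = 1/(26.5×13.6) = 0.002775 K/W
R_float glass = L/(kA) = 0.17/(1.02×13.6) = 0.01225 K/W
R_cellular glass = L/(kA) = 0.175/(0.0488×13.6) = 0.2637 K/W
R_concrete block = L/(kA) = 0.075/(0.635×13.6) = 0.008685 K/W
R_outer film = 1/(h_o·A) = 1/(29.1×13.6) = 0.002527 K/W
R_total = 0.2899 K/W
Q = ΔT / R_total = 47 / 0.2899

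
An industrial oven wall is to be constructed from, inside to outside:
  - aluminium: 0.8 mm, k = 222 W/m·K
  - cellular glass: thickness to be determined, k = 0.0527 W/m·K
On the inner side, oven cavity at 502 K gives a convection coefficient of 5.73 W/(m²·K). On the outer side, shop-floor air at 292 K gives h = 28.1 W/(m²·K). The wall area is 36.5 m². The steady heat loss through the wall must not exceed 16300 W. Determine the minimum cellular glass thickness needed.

Series thermal resistances:
R_inner film = 1/(h_i·A) = 1/(5.73×36.5) = 0.004781 K/W
R_aluminium = L/(kA) = 0.0008/(222×36.5) = 9.873×10^-8 K/W
R_outer film = 1/(h_o·A) = 1/(28.1×36.5) = 9.75×10^-4 K/W
Sum of the known resistances R_other = 0.005756 K/W
Required total resistance R_tot = ΔT/Q_allow = 210/16300 = 0.01288 K/W
R_cellular glass = R_tot − R_other = 0.007127 K/W
L = R·k·A = 0.007127×0.0527×36.5

L ≈ 13.7 mm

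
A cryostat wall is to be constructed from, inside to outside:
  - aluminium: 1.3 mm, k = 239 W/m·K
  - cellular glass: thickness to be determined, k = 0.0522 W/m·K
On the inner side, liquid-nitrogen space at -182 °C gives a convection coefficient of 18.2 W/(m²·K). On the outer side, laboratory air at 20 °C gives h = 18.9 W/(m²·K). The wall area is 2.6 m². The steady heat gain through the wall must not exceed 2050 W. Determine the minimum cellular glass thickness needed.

Thermal resistances in series:
R_inner film = 1/(h_i·A) = 1/(18.2×2.6) = 0.02113 K/W
R_aluminium = L/(kA) = 0.0013/(239×2.6) = 2.092×10^-6 K/W
R_outer film = 1/(h_o·A) = 1/(18.9×2.6) = 0.02035 K/W
Sum of the known resistances R_other = 0.04148 K/W
Required total resistance R_tot = ΔT/Q_allow = 202/2050 = 0.09854 K/W
R_cellular glass = R_tot − R_other = 0.05705 K/W
L = R·k·A = 0.05705×0.0522×2.6

L ≈ 7.74 mm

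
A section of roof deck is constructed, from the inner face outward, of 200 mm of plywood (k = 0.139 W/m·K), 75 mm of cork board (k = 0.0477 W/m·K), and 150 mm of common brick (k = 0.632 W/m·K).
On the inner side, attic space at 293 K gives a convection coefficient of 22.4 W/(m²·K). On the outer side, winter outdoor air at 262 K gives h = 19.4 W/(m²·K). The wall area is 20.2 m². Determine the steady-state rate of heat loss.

Series thermal resistances:
R_inner film = 1/(h_i·A) = 1/(22.4×20.2) = 0.00221 K/W
R_plywood = L/(kA) = 0.2/(0.139×20.2) = 0.07123 K/W
R_cork board = L/(kA) = 0.075/(0.0477×20.2) = 0.07784 K/W
R_common brick = L/(kA) = 0.15/(0.632×20.2) = 0.01175 K/W
R_outer film = 1/(h_o·A) = 1/(19.4×20.2) = 0.002552 K/W
R_total = 0.1656 K/W
Q = ΔT / R_total = 31 / 0.1656

Q ≈ 187 W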